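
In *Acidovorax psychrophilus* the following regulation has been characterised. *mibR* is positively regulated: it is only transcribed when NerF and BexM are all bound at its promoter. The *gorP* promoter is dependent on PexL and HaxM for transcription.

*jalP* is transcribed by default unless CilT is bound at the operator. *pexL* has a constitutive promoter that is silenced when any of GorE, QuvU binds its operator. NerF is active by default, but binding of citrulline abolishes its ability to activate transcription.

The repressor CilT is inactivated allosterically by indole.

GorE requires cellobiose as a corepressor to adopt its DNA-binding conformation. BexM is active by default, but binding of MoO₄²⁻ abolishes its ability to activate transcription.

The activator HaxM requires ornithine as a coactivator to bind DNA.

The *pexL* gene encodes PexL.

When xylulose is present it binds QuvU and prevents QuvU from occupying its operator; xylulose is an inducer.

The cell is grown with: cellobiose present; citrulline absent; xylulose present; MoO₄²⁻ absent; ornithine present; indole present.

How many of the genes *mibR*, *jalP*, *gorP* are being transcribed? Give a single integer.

2

Citrulline is absent, so NerF is active.
MoO₄²⁻ is absent, so BexM is active.
No repressor is bound and NerF and BexM are active, so *mibR* is transcribed.
→ *mibR* is ON.
Indole is present, so CilT is inactive.
With no repressor bound, *jalP* is transcribed.
→ *jalP* is ON.
Cellobiose is present, so GorE is active.
Xylulose is present, so QuvU is inactive.
With repressor GorE bound, *pexL* is not transcribed.
So PexL is not produced.
Ornithine is present, so HaxM is active.
Required activator PexL is absent, so *gorP* is not transcribed.
→ *gorP* is OFF.
2 of the 3 genes are transcribed.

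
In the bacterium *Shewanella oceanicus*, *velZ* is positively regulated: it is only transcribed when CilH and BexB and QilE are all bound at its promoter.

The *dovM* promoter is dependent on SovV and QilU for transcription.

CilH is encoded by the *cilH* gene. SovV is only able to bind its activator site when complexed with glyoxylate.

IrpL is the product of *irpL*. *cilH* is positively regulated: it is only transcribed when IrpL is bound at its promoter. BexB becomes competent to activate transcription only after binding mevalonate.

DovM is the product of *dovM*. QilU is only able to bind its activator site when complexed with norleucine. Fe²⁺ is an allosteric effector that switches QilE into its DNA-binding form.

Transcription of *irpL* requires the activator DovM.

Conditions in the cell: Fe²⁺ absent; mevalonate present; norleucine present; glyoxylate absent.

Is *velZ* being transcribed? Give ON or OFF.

Glyoxylate is absent, so SovV is inactive.
Norleucine is present, so QilU is active.
Required activator SovV is absent, so *dovM* is not transcribed.
So DovM is not produced.
Required activator DovM is absent, so *irpL* is not transcribed.
So IrpL is not produced.
Required activator IrpL is absent, so *cilH* is not transcribed.
So CilH is not produced.
Mevalonate is present, so BexB is active.
Fe²⁺ is absent, so QilE is inactive.
Required activator CilH is absent, so *velZ* is not transcribed.

OFF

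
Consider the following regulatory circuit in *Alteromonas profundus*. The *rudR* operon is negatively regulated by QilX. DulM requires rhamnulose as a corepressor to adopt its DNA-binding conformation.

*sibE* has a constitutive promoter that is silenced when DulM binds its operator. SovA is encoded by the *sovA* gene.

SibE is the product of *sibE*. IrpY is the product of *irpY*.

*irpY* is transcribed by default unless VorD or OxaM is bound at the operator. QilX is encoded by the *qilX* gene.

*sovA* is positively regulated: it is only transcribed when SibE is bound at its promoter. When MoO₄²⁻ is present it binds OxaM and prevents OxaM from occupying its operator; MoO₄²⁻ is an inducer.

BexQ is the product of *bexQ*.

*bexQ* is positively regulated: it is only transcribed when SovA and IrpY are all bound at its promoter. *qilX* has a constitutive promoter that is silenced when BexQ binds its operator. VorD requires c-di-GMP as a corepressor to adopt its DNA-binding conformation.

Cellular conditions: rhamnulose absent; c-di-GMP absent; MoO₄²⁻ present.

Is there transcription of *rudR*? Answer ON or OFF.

Rhamnulose is absent, so DulM is inactive.
With no repressor bound, *sibE* is transcribed.
So SibE is produced and active.
No repressor is bound and SibE is active, so *sovA* is transcribed.
So SovA is produced and active.
c-di-GMP is absent, so VorD is inactive.
MoO₄²⁻ is present, so OxaM is inactive.
With no repressor bound, *irpY* is transcribed.
So IrpY is produced and active.
No repressor is bound and SovA and IrpY are active, so *bexQ* is transcribed.
So BexQ is produced and active.
With repressor BexQ bound, *qilX* is not transcribed.
So QilX is not produced.
With no repressor bound, *rudR* is transcribed.

ON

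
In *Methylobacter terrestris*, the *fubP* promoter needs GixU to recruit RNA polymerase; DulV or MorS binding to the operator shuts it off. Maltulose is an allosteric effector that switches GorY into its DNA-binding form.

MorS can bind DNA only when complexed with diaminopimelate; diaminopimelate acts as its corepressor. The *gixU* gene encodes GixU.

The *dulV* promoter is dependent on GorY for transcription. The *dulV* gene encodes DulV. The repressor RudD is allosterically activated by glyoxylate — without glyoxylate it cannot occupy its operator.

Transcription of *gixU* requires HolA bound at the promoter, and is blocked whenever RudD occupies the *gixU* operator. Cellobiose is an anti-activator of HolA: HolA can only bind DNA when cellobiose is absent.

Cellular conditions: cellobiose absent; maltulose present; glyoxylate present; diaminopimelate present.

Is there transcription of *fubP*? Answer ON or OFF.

OFF

Maltulose is present, so GorY is active.
No repressor is bound and GorY is active, so *dulV* is transcribed.
So DulV is produced and active.
Diaminopimelate is present, so MorS is active.
Cellobiose is absent, so HolA is active.
Glyoxylate is present, so RudD is active.
With repressor RudD bound, *gixU* is not transcribed.
So GixU is not produced.
With repressor DulV bound, *fubP* is not transcribed.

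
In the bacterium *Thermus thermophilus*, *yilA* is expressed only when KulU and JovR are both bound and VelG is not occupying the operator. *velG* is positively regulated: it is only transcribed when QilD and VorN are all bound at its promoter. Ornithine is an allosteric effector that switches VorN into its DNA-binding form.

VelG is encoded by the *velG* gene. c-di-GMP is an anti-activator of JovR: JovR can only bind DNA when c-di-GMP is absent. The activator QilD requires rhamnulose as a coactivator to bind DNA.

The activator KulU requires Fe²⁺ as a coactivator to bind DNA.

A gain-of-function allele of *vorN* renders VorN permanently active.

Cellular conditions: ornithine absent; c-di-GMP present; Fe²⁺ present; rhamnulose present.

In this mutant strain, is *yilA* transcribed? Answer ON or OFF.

Fe²⁺ is present, so KulU is active.
Rhamnulose is present, so QilD is active.
VorN is constitutively active in this strain.
No repressor is bound and QilD and VorN are active, so *velG* is transcribed.
So VelG is produced and active.
c-di-GMP is present, so JovR is inactive.
With repressor VelG bound, *yilA* is not transcribed.

OFF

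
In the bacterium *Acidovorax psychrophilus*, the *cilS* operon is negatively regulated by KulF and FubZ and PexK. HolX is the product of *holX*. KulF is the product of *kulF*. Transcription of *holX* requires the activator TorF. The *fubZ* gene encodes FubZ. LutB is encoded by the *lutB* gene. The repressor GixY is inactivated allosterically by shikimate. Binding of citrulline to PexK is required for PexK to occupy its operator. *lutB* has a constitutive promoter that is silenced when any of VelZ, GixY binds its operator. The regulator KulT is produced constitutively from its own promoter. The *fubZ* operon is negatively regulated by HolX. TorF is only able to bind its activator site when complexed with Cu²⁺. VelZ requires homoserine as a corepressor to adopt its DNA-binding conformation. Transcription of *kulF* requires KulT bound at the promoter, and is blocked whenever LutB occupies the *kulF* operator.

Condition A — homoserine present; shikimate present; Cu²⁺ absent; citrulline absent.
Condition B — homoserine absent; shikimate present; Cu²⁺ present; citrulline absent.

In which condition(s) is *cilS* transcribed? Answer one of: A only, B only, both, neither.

Condition A:
KulT is produced constitutively and is active.
Homoserine is present, so VelZ is active.
Shikimate is present, so GixY is inactive.
With repressor VelZ bound, *lutB* is not transcribed.
So LutB is not produced.
No repressor is bound and KulT is active, so *kulF* is transcribed.
So KulF is produced and active.
Cu²⁺ is absent, so TorF is inactive.
Required activator TorF is absent, so *holX* is not transcribed.
So HolX is not produced.
With no repressor bound, *fubZ* is transcribed.
So FubZ is produced and active.
Citrulline is absent, so PexK is inactive.
With repressor KulF bound, *cilS* is not transcribed.
→ *cilS* is OFF in A.
Condition B:
KulT is produced constitutively and is active.
Homoserine is absent, so VelZ is inactive.
Shikimate is present, so GixY is inactive.
With no repressor bound, *lutB* is transcribed.
So LutB is produced and active.
With repressor LutB bound, *kulF* is not transcribed.
So KulF is not produced.
Cu²⁺ is present, so TorF is active.
No repressor is bound and TorF is active, so *holX* is transcribed.
So HolX is produced and active.
With repressor HolX bound, *fubZ* is not transcribed.
So FubZ is not produced.
Citrulline is absent, so PexK is inactive.
With no repressor bound, *cilS* is transcribed.
→ *cilS* is ON in B.

B only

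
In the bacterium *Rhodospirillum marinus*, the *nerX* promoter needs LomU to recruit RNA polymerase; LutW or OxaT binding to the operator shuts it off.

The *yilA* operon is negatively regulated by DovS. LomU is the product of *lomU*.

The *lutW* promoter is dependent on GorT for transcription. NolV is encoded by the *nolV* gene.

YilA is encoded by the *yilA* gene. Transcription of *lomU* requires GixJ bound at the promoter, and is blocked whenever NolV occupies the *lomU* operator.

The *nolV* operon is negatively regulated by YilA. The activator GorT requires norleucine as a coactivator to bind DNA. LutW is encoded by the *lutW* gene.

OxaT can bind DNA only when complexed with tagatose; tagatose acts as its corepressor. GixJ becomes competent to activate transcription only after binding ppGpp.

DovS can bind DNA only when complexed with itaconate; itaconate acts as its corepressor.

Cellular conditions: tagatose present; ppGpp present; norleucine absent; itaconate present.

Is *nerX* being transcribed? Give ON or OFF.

OFF

Norleucine is absent, so GorT is inactive.
Required activator GorT is absent, so *lutW* is not transcribed.
So LutW is not produced.
Tagatose is present, so OxaT is active.
Itaconate is present, so DovS is active.
With repressor DovS bound, *yilA* is not transcribed.
So YilA is not produced.
With no repressor bound, *nolV* is transcribed.
So NolV is produced and active.
ppGpp is present, so GixJ is active.
With repressor NolV bound, *lomU* is not transcribed.
So LomU is not produced.
With repressor OxaT bound, *nerX* is not transcribed.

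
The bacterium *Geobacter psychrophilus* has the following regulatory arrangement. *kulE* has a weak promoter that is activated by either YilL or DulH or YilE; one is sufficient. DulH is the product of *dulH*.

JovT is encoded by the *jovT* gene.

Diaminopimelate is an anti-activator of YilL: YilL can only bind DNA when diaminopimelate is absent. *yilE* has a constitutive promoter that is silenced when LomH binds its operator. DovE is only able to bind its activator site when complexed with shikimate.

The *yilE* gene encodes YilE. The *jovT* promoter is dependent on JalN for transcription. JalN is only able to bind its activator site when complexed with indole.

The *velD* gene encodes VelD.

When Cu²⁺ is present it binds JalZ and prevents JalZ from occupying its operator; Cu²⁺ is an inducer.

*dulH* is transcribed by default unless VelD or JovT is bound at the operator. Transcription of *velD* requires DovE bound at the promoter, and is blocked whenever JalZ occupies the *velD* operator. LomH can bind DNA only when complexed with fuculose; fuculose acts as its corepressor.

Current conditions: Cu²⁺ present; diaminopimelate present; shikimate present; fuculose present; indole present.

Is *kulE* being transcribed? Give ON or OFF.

OFF

Diaminopimelate is present, so YilL is inactive.
Cu²⁺ is present, so JalZ is inactive.
Shikimate is present, so DovE is active.
No repressor is bound and DovE is active, so *velD* is transcribed.
So VelD is produced and active.
Indole is present, so JalN is active.
No repressor is bound and JalN is active, so *jovT* is transcribed.
So JovT is produced and active.
With repressor VelD bound, *dulH* is not transcribed.
So DulH is not produced.
Fuculose is present, so LomH is active.
With repressor LomH bound, *yilE* is not transcribed.
So YilE is not produced.
No activator is available at the *kulE* promoter, so *kulE* is not transcribed.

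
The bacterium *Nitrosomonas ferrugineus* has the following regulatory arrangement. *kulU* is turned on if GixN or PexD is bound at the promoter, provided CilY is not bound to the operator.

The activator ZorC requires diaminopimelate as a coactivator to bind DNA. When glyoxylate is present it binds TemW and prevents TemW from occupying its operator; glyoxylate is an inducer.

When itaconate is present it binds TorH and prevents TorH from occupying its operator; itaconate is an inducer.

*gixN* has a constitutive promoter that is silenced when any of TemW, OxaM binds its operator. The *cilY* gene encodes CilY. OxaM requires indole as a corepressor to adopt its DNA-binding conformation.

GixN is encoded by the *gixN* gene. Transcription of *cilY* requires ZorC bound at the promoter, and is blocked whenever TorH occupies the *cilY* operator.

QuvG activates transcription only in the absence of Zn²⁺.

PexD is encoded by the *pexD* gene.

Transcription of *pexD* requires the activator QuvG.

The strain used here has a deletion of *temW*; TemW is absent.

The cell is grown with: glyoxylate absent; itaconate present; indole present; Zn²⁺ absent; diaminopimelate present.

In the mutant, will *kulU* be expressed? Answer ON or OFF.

TemW is non-functional in this strain, so it has no effect.
Indole is present, so OxaM is active.
With repressor OxaM bound, *gixN* is not transcribed.
So GixN is not produced.
Itaconate is present, so TorH is inactive.
Diaminopimelate is present, so ZorC is active.
No repressor is bound and ZorC is active, so *cilY* is transcribed.
So CilY is produced and active.
Zn²⁺ is absent, so QuvG is active.
No repressor is bound and QuvG is active, so *pexD* is transcribed.
So PexD is produced and active.
With repressor CilY bound, *kulU* is not transcribed.

OFF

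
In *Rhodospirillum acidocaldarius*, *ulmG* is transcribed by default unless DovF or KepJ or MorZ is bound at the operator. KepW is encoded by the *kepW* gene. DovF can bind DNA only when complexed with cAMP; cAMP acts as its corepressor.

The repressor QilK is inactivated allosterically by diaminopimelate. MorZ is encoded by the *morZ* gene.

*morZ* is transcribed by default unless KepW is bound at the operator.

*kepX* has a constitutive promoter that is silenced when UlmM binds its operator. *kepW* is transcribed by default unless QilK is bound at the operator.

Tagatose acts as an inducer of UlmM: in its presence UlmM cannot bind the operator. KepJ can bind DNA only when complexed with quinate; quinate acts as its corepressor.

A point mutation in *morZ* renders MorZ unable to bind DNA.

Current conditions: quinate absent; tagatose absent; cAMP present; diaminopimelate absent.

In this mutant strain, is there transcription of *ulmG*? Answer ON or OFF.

OFF

cAMP is present, so DovF is active.
Quinate is absent, so KepJ is inactive.
MorZ is non-functional in this strain, so it has no effect.
With repressor DovF bound, *ulmG* is not transcribed.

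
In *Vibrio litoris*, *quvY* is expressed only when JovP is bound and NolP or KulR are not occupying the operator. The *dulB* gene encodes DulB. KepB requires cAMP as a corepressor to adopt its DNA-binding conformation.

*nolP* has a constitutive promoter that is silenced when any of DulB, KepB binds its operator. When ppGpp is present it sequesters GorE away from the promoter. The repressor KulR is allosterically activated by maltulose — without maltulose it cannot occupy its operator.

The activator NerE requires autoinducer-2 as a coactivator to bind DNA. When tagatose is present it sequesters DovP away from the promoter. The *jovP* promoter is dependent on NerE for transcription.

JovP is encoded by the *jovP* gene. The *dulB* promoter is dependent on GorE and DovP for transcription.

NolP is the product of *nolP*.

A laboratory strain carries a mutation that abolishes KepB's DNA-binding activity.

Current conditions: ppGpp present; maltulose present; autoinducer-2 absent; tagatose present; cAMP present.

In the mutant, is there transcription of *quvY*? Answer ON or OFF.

OFF

ppGpp is present, so GorE is inactive.
Tagatose is present, so DovP is inactive.
Required activator GorE is absent, so *dulB* is not transcribed.
So DulB is not produced.
KepB is non-functional in this strain, so it has no effect.
With no repressor bound, *nolP* is transcribed.
So NolP is produced and active.
Maltulose is present, so KulR is active.
Autoinducer-2 is absent, so NerE is inactive.
Required activator NerE is absent, so *jovP* is not transcribed.
So JovP is not produced.
With repressor NolP bound, *quvY* is not transcribed.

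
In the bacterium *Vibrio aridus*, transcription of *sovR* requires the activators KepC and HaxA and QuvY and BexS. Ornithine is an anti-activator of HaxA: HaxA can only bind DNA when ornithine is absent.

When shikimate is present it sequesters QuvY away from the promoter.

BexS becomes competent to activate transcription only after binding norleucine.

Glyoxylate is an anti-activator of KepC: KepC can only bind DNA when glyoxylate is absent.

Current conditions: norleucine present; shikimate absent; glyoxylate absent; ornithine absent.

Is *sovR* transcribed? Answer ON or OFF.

Glyoxylate is absent, so KepC is active.
Ornithine is absent, so HaxA is active.
Shikimate is absent, so QuvY is active.
Norleucine is present, so BexS is active.
No repressor is bound and KepC and HaxA and QuvY and BexS are active, so *sovR* is transcribed.

ON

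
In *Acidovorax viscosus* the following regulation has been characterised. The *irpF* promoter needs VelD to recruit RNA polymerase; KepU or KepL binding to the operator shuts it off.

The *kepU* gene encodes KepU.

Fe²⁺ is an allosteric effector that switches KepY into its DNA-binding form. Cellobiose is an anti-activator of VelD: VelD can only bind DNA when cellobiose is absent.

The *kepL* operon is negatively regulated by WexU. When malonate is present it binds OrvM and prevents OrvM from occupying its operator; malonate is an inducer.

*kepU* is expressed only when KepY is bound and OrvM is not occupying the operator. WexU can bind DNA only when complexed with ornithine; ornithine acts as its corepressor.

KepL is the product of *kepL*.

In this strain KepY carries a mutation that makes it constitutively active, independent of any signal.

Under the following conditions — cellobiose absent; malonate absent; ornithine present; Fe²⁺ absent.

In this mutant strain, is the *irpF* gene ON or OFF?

ON

Malonate is absent, so OrvM is active.
KepY is constitutively active in this strain.
With repressor OrvM bound, *kepU* is not transcribed.
So KepU is not produced.
Ornithine is present, so WexU is active.
With repressor WexU bound, *kepL* is not transcribed.
So KepL is not produced.
Cellobiose is absent, so VelD is active.
No repressor is bound and VelD is active, so *irpF* is transcribed.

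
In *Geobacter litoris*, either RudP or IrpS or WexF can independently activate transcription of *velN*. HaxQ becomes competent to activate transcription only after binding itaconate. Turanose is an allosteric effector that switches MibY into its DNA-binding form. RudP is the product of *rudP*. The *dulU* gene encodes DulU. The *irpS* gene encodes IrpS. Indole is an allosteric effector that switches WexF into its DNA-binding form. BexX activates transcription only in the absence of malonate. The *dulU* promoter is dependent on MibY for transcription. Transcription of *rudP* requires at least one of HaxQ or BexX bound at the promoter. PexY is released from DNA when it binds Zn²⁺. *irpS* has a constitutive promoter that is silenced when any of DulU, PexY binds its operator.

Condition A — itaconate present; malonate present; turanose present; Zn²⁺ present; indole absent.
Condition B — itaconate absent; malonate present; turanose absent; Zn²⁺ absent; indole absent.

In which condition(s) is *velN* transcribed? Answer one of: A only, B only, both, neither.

Condition A:
Itaconate is present, so HaxQ is active.
Malonate is present, so BexX is inactive.
Activator HaxQ is present, so *rudP* is transcribed.
So RudP is produced and active.
Turanose is present, so MibY is active.
No repressor is bound and MibY is active, so *dulU* is transcribed.
So DulU is produced and active.
Zn²⁺ is present, so PexY is inactive.
With repressor DulU bound, *irpS* is not transcribed.
So IrpS is not produced.
Indole is absent, so WexF is inactive.
Activator RudP is present, so *velN* is transcribed.
→ *velN* is ON in A.
Condition B:
Itaconate is absent, so HaxQ is inactive.
Malonate is present, so BexX is inactive.
No activator is available at the *rudP* promoter, so *rudP* is not transcribed.
So RudP is not produced.
Turanose is absent, so MibY is inactive.
Required activator MibY is absent, so *dulU* is not transcribed.
So DulU is not produced.
Zn²⁺ is absent, so PexY is active.
With repressor PexY bound, *irpS* is not transcribed.
So IrpS is not produced.
Indole is absent, so WexF is inactive.
No activator is available at the *velN* promoter, so *velN* is not transcribed.
→ *velN* is OFF in B.

A only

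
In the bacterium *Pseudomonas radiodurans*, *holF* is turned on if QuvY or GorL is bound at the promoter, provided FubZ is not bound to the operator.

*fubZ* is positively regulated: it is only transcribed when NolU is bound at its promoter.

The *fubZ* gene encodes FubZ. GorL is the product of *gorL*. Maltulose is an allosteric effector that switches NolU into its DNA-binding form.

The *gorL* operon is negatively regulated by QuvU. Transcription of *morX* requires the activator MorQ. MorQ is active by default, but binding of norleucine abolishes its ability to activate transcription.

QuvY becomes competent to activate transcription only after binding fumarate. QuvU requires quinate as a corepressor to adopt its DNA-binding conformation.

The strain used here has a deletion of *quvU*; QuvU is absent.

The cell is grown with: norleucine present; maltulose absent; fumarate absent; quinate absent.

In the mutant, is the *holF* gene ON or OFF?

ON

Maltulose is absent, so NolU is inactive.
Required activator NolU is absent, so *fubZ* is not transcribed.
So FubZ is not produced.
Fumarate is absent, so QuvY is inactive.
QuvU is non-functional in this strain, so it has no effect.
With no repressor bound, *gorL* is transcribed.
So GorL is produced and active.
Activator GorL is present, so *holF* is transcribed.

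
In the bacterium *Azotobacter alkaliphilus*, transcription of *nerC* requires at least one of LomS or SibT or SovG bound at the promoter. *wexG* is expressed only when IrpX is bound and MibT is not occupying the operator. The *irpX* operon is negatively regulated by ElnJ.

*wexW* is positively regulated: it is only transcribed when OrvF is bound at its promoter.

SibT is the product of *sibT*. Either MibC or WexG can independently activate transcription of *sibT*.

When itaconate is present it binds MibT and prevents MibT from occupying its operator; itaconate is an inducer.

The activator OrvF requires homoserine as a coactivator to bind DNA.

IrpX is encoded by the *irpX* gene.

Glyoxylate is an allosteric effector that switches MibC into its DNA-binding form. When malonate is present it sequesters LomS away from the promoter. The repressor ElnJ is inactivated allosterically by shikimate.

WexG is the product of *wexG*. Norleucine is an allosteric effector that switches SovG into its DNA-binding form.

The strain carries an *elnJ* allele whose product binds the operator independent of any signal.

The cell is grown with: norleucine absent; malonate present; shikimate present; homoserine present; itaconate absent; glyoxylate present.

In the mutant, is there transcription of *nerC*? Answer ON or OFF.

ON

Malonate is present, so LomS is inactive.
Glyoxylate is present, so MibC is active.
Itaconate is absent, so MibT is active.
ElnJ is constitutively active in this strain.
With repressor ElnJ bound, *irpX* is not transcribed.
So IrpX is not produced.
With repressor MibT bound, *wexG* is not transcribed.
So WexG is not produced.
Activator MibC is present, so *sibT* is transcribed.
So SibT is produced and active.
Norleucine is absent, so SovG is inactive.
Activator SibT is present, so *nerC* is transcribed.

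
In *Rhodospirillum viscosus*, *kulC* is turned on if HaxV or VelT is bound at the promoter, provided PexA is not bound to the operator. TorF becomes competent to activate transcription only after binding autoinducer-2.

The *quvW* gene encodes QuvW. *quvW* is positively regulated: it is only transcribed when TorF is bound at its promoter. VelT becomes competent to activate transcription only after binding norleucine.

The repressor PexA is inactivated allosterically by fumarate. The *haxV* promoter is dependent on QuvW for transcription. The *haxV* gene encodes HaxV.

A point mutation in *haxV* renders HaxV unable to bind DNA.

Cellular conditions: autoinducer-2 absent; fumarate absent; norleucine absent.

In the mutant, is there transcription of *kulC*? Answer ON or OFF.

HaxV is non-functional in this strain, so it has no effect.
Fumarate is absent, so PexA is active.
Norleucine is absent, so VelT is inactive.
With repressor PexA bound, *kulC* is not transcribed.

OFF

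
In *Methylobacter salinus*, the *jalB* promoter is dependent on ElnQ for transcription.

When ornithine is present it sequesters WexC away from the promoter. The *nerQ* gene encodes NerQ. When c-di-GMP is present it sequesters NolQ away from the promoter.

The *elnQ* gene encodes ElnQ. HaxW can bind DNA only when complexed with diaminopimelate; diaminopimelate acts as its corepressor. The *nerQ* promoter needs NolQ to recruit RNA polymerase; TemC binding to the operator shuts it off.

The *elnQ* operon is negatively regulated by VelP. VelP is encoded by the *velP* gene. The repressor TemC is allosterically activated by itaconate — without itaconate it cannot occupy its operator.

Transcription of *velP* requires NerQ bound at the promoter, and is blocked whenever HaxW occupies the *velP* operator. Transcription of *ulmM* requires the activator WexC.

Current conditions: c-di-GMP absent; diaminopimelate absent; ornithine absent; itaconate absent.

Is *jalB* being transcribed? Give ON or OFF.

Itaconate is absent, so TemC is inactive.
c-di-GMP is absent, so NolQ is active.
No repressor is bound and NolQ is active, so *nerQ* is transcribed.
So NerQ is produced and active.
Diaminopimelate is absent, so HaxW is inactive.
No repressor is bound and NerQ is active, so *velP* is transcribed.
So VelP is produced and active.
With repressor VelP bound, *elnQ* is not transcribed.
So ElnQ is not produced.
Required activator ElnQ is absent, so *jalB* is not transcribed.

OFF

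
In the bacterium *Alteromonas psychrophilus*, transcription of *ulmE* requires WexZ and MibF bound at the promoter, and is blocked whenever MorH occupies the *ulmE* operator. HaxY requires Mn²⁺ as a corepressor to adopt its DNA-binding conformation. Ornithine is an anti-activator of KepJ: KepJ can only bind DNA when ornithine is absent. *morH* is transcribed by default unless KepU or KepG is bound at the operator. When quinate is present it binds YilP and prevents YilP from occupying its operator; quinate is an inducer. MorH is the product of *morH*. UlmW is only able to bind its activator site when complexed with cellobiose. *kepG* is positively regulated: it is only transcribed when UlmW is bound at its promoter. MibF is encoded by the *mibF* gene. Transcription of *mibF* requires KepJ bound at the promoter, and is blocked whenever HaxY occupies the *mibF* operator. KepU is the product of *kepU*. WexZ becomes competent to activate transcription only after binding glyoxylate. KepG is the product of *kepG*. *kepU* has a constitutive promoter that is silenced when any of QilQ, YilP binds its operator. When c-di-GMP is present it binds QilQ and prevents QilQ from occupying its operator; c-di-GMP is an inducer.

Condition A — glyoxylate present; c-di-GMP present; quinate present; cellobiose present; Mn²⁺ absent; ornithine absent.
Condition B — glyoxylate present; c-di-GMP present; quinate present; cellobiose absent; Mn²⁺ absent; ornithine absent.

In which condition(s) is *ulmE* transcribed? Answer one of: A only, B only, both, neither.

Condition A:
Glyoxylate is present, so WexZ is active.
c-di-GMP is present, so QilQ is inactive.
Quinate is present, so YilP is inactive.
With no repressor bound, *kepU* is transcribed.
So KepU is produced and active.
Cellobiose is present, so UlmW is active.
No repressor is bound and UlmW is active, so *kepG* is transcribed.
So KepG is produced and active.
With repressor KepU bound, *morH* is not transcribed.
So MorH is not produced.
Mn²⁺ is absent, so HaxY is inactive.
Ornithine is absent, so KepJ is active.
No repressor is bound and KepJ is active, so *mibF* is transcribed.
So MibF is produced and active.
No repressor is bound and WexZ and MibF are active, so *ulmE* is transcribed.
→ *ulmE* is ON in A.
Condition B:
Glyoxylate is present, so WexZ is active.
c-di-GMP is present, so QilQ is inactive.
Quinate is present, so YilP is inactive.
With no repressor bound, *kepU* is transcribed.
So KepU is produced and active.
Cellobiose is absent, so UlmW is inactive.
Required activator UlmW is absent, so *kepG* is not transcribed.
So KepG is not produced.
With repressor KepU bound, *morH* is not transcribed.
So MorH is not produced.
Mn²⁺ is absent, so HaxY is inactive.
Ornithine is absent, so KepJ is active.
No repressor is bound and KepJ is active, so *mibF* is transcribed.
So MibF is produced and active.
No repressor is bound and WexZ and MibF are active, so *ulmE* is transcribed.
→ *ulmE* is ON in B.

both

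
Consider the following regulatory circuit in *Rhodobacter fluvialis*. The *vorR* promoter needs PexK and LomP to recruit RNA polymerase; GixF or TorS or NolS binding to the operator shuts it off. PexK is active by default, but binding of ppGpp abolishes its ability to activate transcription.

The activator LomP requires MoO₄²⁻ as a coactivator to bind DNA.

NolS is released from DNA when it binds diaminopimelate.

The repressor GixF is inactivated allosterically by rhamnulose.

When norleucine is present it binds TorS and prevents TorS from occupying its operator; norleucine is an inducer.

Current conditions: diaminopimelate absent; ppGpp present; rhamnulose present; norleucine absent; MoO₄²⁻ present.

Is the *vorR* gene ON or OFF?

Rhamnulose is present, so GixF is inactive.
Norleucine is absent, so TorS is active.
Diaminopimelate is absent, so NolS is active.
ppGpp is present, so PexK is inactive.
MoO₄²⁻ is present, so LomP is active.
With repressor TorS bound, *vorR* is not transcribed.

OFF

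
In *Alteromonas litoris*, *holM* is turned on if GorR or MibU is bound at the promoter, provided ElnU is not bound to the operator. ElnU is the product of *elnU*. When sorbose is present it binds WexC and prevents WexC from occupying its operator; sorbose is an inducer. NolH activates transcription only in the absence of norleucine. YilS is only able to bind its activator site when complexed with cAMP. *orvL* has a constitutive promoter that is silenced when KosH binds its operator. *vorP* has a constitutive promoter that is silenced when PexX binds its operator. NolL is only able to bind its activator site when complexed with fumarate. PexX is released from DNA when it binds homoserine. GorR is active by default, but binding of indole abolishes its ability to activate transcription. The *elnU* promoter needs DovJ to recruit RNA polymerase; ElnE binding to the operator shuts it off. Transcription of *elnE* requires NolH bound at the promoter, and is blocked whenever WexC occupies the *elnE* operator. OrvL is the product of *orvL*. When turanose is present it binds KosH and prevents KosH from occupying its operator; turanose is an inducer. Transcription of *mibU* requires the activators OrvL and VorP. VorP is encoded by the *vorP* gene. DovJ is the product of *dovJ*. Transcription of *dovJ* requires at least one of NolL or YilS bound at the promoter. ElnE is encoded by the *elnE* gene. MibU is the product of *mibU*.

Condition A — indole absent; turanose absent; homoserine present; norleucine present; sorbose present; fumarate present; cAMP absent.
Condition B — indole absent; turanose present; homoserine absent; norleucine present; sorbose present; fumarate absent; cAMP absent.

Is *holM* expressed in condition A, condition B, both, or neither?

Condition A:
Indole is absent, so GorR is active.
Turanose is absent, so KosH is active.
With repressor KosH bound, *orvL* is not transcribed.
So OrvL is not produced.
Homoserine is present, so PexX is inactive.
With no repressor bound, *vorP* is transcribed.
So VorP is produced and active.
Required activator OrvL is absent, so *mibU* is not transcribed.
So MibU is not produced.
Norleucine is present, so NolH is inactive.
Sorbose is present, so WexC is inactive.
Required activator NolH is absent, so *elnE* is not transcribed.
So ElnE is not produced.
Fumarate is present, so NolL is active.
cAMP is absent, so YilS is inactive.
Activator NolL is present, so *dovJ* is transcribed.
So DovJ is produced and active.
No repressor is bound and DovJ is active, so *elnU* is transcribed.
So ElnU is produced and active.
With repressor ElnU bound, *holM* is not transcribed.
→ *holM* is OFF in A.
Condition B:
Indole is absent, so GorR is active.
Turanose is present, so KosH is inactive.
With no repressor bound, *orvL* is transcribed.
So OrvL is produced and active.
Homoserine is absent, so PexX is active.
With repressor PexX bound, *vorP* is not transcribed.
So VorP is not produced.
Required activator VorP is absent, so *mibU* is not transcribed.
So MibU is not produced.
Norleucine is present, so NolH is inactive.
Sorbose is present, so WexC is inactive.
Required activator NolH is absent, so *elnE* is not transcribed.
So ElnE is not produced.
Fumarate is absent, so NolL is inactive.
cAMP is absent, so YilS is inactive.
No activator is available at the *dovJ* promoter, so *dovJ* is not transcribed.
So DovJ is not produced.
Required activator DovJ is absent, so *elnU* is not transcribed.
So ElnU is not produced.
Activator GorR is present, so *holM* is transcribed.
→ *holM* is ON in B.

B only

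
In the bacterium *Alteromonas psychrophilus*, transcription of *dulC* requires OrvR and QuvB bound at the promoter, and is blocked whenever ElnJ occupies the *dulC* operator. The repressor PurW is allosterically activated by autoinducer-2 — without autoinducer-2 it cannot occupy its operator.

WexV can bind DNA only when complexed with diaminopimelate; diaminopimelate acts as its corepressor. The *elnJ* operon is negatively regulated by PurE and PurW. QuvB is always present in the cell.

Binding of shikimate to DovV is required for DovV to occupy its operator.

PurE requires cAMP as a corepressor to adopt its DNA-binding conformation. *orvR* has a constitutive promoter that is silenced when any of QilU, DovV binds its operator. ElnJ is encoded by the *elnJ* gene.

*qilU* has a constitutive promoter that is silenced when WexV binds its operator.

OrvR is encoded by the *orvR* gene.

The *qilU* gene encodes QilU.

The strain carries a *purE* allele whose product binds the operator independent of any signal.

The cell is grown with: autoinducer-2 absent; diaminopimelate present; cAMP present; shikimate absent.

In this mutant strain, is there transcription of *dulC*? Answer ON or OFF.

ON

Diaminopimelate is present, so WexV is active.
With repressor WexV bound, *qilU* is not transcribed.
So QilU is not produced.
Shikimate is absent, so DovV is inactive.
With no repressor bound, *orvR* is transcribed.
So OrvR is produced and active.
QuvB is produced constitutively and is active.
PurE is constitutively active in this strain.
Autoinducer-2 is absent, so PurW is inactive.
With repressor PurE bound, *elnJ* is not transcribed.
So ElnJ is not produced.
No repressor is bound and OrvR and QuvB are active, so *dulC* is transcribed.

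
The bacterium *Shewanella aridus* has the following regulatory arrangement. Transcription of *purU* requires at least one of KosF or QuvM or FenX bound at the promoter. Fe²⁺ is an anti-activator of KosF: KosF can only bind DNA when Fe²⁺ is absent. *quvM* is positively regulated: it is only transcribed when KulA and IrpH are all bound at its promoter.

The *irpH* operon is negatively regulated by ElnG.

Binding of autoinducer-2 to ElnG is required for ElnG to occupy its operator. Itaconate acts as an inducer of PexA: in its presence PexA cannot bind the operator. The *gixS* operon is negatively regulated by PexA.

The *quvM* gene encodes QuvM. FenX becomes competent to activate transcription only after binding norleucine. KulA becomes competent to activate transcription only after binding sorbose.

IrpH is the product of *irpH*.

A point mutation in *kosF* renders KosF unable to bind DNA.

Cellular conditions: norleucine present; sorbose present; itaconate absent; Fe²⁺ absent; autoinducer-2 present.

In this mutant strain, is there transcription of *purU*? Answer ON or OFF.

KosF is non-functional in this strain, so it has no effect.
Sorbose is present, so KulA is active.
Autoinducer-2 is present, so ElnG is active.
With repressor ElnG bound, *irpH* is not transcribed.
So IrpH is not produced.
Required activator IrpH is absent, so *quvM* is not transcribed.
So QuvM is not produced.
Norleucine is present, so FenX is active.
Activator FenX is present, so *purU* is transcribed.

ON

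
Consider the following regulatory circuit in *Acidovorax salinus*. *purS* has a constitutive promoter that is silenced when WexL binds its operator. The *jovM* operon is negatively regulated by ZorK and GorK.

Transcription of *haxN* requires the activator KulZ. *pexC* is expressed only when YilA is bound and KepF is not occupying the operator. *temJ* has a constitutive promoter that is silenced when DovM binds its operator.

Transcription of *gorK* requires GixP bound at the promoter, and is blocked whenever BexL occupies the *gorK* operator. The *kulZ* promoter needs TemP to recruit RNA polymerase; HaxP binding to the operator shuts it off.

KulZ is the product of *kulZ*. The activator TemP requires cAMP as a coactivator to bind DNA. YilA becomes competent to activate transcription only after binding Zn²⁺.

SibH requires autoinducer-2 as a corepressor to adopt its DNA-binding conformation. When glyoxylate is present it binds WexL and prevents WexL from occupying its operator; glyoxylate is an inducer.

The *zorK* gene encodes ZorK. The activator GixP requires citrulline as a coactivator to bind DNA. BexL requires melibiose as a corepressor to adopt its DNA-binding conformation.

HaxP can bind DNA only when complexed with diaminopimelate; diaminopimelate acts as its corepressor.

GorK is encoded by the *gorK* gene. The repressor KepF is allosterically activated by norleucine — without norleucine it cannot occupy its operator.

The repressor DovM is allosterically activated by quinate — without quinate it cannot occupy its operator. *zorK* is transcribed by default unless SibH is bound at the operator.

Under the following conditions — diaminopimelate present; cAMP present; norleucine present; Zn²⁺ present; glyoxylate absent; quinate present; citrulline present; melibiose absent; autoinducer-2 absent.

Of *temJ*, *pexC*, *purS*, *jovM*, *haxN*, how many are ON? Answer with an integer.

0

Quinate is present, so DovM is active.
With repressor DovM bound, *temJ* is not transcribed.
→ *temJ* is OFF.
Zn²⁺ is present, so YilA is active.
Norleucine is present, so KepF is active.
With repressor KepF bound, *pexC* is not transcribed.
→ *pexC* is OFF.
Glyoxylate is absent, so WexL is active.
With repressor WexL bound, *purS* is not transcribed.
→ *purS* is OFF.
Autoinducer-2 is absent, so SibH is inactive.
With no repressor bound, *zorK* is transcribed.
So ZorK is produced and active.
Citrulline is present, so GixP is active.
Melibiose is absent, so BexL is inactive.
No repressor is bound and GixP is active, so *gorK* is transcribed.
So GorK is produced and active.
With repressor ZorK bound, *jovM* is not transcribed.
→ *jovM* is OFF.
Diaminopimelate is present, so HaxP is active.
cAMP is present, so TemP is active.
With repressor HaxP bound, *kulZ* is not transcribed.
So KulZ is not produced.
Required activator KulZ is absent, so *haxN* is not transcribed.
→ *haxN* is OFF.
0 of the 5 genes are transcribed.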